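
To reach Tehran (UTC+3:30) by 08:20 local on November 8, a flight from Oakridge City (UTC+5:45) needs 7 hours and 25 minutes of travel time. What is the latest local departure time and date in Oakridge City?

Target arrival in UTC: 08:20 − 3:30 = 04:50 on Nov 8.
Subtract 7 hours and 25 minutes → departure 21:25 UTC on Nov 7.
Oakridge City is UTC+5:45: 21:25 + 5:45 = 03:10 on Nov 8.

03:10 on November 8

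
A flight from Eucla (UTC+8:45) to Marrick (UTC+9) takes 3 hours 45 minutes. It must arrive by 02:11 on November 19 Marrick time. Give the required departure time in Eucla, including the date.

22:11 on November 18

Target arrival in UTC: 02:11 − 9:00 = 17:11 on Nov 18.
Subtract 3 hours and 45 minutes → departure 13:26 UTC on Nov 18.
Eucla is UTC+8:45: 13:26 + 8:45 = 22:11 on Nov 18.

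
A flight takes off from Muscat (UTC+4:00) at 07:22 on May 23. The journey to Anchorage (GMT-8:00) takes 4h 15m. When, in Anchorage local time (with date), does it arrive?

23:37 on May 22

Anchorage is 12:00 behind Muscat.
After 4 hours 15 minutes it is 11:37 in Muscat.
Shift by the zone difference: 11:37 − 12:00 = 23:37 on May 22 in Anchorage.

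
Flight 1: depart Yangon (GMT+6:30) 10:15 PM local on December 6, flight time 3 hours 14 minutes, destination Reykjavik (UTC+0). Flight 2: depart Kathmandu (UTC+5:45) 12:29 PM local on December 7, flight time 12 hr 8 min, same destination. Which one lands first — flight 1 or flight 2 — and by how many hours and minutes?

Flight 1 in UTC: 10:15 PM − 6:30 = 3:45 PM on Dec 6.
+3 hours and 14 minutes → arrive 6:59 PM UTC on Dec 6.
Flight 2 in UTC: 12:29 PM − 5:45 = 6:44 AM on Dec 7.
+12 hours and 8 minutes → arrive 6:52 PM UTC on Dec 7.
Flight 1 lands earlier by 23 hours 53 minutes.

the first, by 23 hours 53 minutes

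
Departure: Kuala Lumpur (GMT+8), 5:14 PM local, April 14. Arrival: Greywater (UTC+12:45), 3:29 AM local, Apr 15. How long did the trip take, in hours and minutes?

Departure in UTC: 5:14 PM − 8:00 = 9:14 AM on Apr 14.
Arrival in UTC: 3:29 AM − 12:45 = 2:44 PM on Apr 14.
Elapsed = 2:44 PM − 9:14 AM = 5 hours 30 minutes.

5 hours 30 minutes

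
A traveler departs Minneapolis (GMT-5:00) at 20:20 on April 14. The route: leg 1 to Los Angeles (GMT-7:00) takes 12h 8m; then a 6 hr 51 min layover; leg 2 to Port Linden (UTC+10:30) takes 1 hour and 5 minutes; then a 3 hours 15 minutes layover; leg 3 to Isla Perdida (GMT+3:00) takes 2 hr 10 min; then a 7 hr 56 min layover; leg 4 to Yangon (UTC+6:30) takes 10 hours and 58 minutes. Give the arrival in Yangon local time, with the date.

04:13 on April 17

Convert departure to UTC: 20:20 + 5:00 = 01:20 UTC on Apr 15.
Add 12 hours 8 minutes leg 1 → 13:28 UTC.
Add 6 hours 51 minutes layover in Los Angeles → 20:19 UTC.
Add 1 hour 5 minutes leg 2 → 21:24 UTC.
Add 3 hours 15 minutes layover in Port Linden → 00:39 UTC (Apr 16).
Add 2 hours and 10 minutes leg 3 → 02:49 UTC.
Add 7 hours 56 minutes layover in Isla Perdida → 10:45 UTC.
Add 10 hours and 58 minutes leg 4 → 21:43 UTC.
Yangon is UTC+6:30, so local arrival = 21:43 + 6:30 = 04:13 on Apr 17.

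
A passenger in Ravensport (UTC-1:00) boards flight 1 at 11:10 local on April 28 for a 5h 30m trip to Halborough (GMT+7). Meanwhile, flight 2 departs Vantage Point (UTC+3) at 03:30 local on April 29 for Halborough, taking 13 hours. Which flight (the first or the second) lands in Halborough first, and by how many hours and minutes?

Flight 1 in UTC: 11:10 + 1:00 = 12:10 on Apr 28.
+5 hours 30 minutes → arrive 17:40 UTC on Apr 28.
Flight 2 in UTC: 03:30 − 3:00 = 00:30 on Apr 29.
+13 hours → arrive 13:30 UTC on Apr 29.
Flight 1 lands earlier by 19 hours 50 minutes.

the first, by 19 hours 50 minutes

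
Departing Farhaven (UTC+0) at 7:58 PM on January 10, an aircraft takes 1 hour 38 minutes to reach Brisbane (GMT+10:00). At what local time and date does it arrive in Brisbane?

7:36 AM on Jan 11

Farhaven is at UTC+0, so departure is already 7:58 PM UTC on Jan 10.
Add 1 hour and 38 minutes travel time → 9:36 PM UTC.
Brisbane is UTC+10:00, so local arrival = 9:36 PM + 10:00 = 7:36 AM on Jan 11.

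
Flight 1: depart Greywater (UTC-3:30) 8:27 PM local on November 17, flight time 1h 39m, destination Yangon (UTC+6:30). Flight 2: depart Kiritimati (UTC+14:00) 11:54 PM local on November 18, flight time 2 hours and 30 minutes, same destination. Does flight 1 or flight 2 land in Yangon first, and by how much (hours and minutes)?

Flight 1 in UTC: 8:27 PM + 3:30 = 11:57 PM on Nov 17.
+1 hour and 39 minutes → arrive 1:36 AM UTC on Nov 18.
Flight 2 in UTC: 11:54 PM − 14:00 = 9:54 AM on Nov 18.
+2 hours 30 minutes → arrive 12:24 PM UTC on Nov 18.
Flight 1 lands earlier by 10 hours 48 minutes.

the first, by 10 hours 48 minutes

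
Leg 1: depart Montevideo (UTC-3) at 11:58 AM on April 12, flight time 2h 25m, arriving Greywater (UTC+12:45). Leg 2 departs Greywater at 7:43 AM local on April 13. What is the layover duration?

1 hour 35 minutes

Convert departure to UTC: 11:58 AM + 3:00 = 2:58 PM UTC on Apr 12.
Add 2 hours 25 minutes flight time → 5:23 PM UTC.
Greywater is UTC+12:45, so local arrival = 5:23 PM + 12:45 = 6:08 AM on Apr 13.
Layover = 7:43 AM − 6:08 AM = 1 hour 35 minutes.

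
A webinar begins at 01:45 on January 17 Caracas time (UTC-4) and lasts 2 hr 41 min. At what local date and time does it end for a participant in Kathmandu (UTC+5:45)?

14:11 on Jan 17

Kathmandu is 9:45 ahead of Caracas.
After 2 hours and 41 minutes it is 04:26 in Caracas.
Shift by the zone difference: 04:26 + 9:45 = 14:11 on Jan 17 in Kathmandu.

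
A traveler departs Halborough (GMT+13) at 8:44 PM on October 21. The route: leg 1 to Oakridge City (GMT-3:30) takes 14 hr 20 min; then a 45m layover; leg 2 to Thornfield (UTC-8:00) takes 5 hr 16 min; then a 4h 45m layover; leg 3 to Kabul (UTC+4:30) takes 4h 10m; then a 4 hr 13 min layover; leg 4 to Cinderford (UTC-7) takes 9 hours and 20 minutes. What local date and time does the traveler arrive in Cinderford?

7:33 PM on October 22

Convert departure to UTC: 8:44 PM − 13:00 = 7:44 AM UTC on Oct 21.
Add 14 hours 20 minutes leg 1 → 10:04 PM UTC.
Add 45 minutes layover in Oakridge City → 10:49 PM UTC.
Add 5 hours 16 minutes leg 2 → 4:05 AM UTC (Oct 22).
Add 4 hours 45 minutes layover in Thornfield → 8:50 AM UTC.
Add 4 hours and 10 minutes leg 3 → 1:00 PM UTC.
Add 4 hours and 13 minutes layover in Kabul → 5:13 PM UTC.
Add 9 hours 20 minutes leg 4 → 2:33 AM UTC (Oct 23).
Cinderford is UTC−7:00, so local arrival = 2:33 AM − 7:00 = 7:33 PM on Oct 22.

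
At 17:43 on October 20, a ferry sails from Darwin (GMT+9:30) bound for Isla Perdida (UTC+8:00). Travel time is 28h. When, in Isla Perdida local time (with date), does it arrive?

20:13 on October 21

Convert departure to UTC: 17:43 − 9:30 = 08:13 UTC on Oct 20.
Add 28 hours travel time → 12:13 UTC (Oct 21).
Isla Perdida is UTC+8:00, so local arrival = 12:13 + 8:00 = 20:13 on Oct 21.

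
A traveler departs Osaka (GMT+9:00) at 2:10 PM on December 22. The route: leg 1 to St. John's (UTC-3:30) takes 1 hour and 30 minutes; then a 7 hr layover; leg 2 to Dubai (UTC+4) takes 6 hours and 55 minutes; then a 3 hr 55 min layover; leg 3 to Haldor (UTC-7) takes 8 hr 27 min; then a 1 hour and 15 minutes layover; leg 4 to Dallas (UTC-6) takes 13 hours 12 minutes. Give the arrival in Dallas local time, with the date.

Convert departure to UTC: 2:10 PM − 9:00 = 5:10 AM UTC on Dec 22.
Add 1 hour 30 minutes leg 1 → 6:40 AM UTC.
Add 7 hours layover in St. John's → 1:40 PM UTC.
Add 6 hours and 55 minutes leg 2 → 8:35 PM UTC.
Add 3 hours and 55 minutes layover in Dubai → 12:30 AM UTC (Dec 23).
Add 8 hours 27 minutes leg 3 → 8:57 AM UTC.
Add 1 hour and 15 minutes layover in Haldor → 10:12 AM UTC.
Add 13 hours and 12 minutes leg 4 → 11:24 PM UTC.
Dallas is UTC−6:00, so local arrival = 11:24 PM − 6:00 = 5:24 PM on Dec 23.

5:24 PM on Dec 23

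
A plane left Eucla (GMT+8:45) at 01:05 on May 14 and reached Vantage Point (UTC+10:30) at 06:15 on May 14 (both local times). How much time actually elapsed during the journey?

Vantage Point is 1:45 ahead of Eucla.
Clock-face elapsed time (ignoring zones) is 5 hours 10 minutes.
Actual elapsed = 5 hours 10 minutes − 1:45 = 3 hours 25 minutes.

3 hours 25 minutes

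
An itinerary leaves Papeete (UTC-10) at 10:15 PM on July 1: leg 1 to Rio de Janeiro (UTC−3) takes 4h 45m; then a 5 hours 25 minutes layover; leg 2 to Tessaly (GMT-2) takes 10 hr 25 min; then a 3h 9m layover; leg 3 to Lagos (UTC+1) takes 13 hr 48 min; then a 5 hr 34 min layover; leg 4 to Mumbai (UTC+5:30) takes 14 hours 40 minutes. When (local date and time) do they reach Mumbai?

Convert departure to UTC: 10:15 PM + 10:00 = 8:15 AM UTC on Jul 2.
Add 4 hours and 45 minutes leg 1 → 1:00 PM UTC.
Add 5 hours and 25 minutes layover in Rio de Janeiro → 6:25 PM UTC.
Add 10 hours 25 minutes leg 2 → 4:50 AM UTC (Jul 3).
Add 3 hours 9 minutes layover in Tessaly → 7:59 AM UTC.
Add 13 hours and 48 minutes leg 3 → 9:47 PM UTC.
Add 5 hours 34 minutes layover in Lagos → 3:21 AM UTC (Jul 4).
Add 14 hours 40 minutes leg 4 → 6:01 PM UTC.
Mumbai is UTC+5:30, so local arrival = 6:01 PM + 5:30 = 11:31 PM on Jul 4.

11:31 PM on July 4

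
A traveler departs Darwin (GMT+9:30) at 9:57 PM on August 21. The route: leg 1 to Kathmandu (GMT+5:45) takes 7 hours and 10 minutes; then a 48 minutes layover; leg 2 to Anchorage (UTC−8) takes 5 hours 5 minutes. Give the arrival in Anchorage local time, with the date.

5:30 PM on August 21

Convert departure to UTC: 9:57 PM − 9:30 = 12:27 PM UTC on Aug 21.
Add 7 hours 10 minutes leg 1 → 7:37 PM UTC.
Add 48 minutes layover in Kathmandu → 8:25 PM UTC.
Add 5 hours 5 minutes leg 2 → 1:30 AM UTC (Aug 22).
Anchorage is UTC−8:00, so local arrival = 1:30 AM − 8:00 = 5:30 PM on Aug 21.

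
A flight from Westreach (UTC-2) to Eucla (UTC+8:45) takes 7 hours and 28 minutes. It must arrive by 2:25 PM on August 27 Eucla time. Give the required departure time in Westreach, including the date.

Target arrival in UTC: 2:25 PM − 8:45 = 5:40 AM on Aug 27.
Subtract 7 hours and 28 minutes → departure 10:12 PM UTC on Aug 26.
Westreach is UTC−2:00: 10:12 PM − 2:00 = 8:12 PM on Aug 26.

8:12 PM on August 26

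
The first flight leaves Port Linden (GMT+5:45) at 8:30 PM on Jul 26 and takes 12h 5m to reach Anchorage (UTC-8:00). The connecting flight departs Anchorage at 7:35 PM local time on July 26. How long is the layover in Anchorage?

45 minutes

Convert departure to UTC: 8:30 PM − 5:45 = 2:45 PM UTC on Jul 26.
Add 12 hours and 5 minutes flight time → 2:50 AM UTC (Jul 27).
Anchorage is UTC−8:00, so local arrival = 2:50 AM − 8:00 = 6:50 PM on Jul 26.
Layover = 7:35 PM − 6:50 PM = 45 minutes.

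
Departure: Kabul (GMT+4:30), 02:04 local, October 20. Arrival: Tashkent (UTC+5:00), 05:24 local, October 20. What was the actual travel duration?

Departure in UTC: 02:04 − 4:30 = 21:34 on Oct 19.
Arrival in UTC: 05:24 − 5:00 = 00:24 on Oct 20.
Elapsed = 00:24 − 21:34 (+1 day) = 2 hours 50 minutes.

2 hours 50 minutes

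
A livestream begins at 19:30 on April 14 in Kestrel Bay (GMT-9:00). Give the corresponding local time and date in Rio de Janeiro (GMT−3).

01:30 on April 15

In UTC: 19:30 + 9:00 = 04:30 on Apr 15.
Rio de Janeiro is UTC−3:00: 04:30 − 3:00 = 01:30 on Apr 15.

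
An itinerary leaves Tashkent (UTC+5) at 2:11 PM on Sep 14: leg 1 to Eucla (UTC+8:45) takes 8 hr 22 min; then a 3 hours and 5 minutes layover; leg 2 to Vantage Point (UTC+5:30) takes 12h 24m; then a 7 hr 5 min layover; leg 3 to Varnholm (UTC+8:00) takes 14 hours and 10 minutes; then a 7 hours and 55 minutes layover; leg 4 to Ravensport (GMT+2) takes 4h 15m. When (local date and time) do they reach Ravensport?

Convert departure to UTC: 2:11 PM − 5:00 = 9:11 AM UTC on Sep 14.
Add 8 hours 22 minutes leg 1 → 5:33 PM UTC.
Add 3 hours and 5 minutes layover in Eucla → 8:38 PM UTC.
Add 12 hours 24 minutes leg 2 → 9:02 AM UTC (Sep 15).
Add 7 hours 5 minutes layover in Vantage Point → 4:07 PM UTC.
Add 14 hours and 10 minutes leg 3 → 6:17 AM UTC (Sep 16).
Add 7 hours and 55 minutes layover in Varnholm → 2:12 PM UTC.
Add 4 hours and 15 minutes leg 4 → 6:27 PM UTC.
Ravensport is UTC+2:00, so local arrival = 6:27 PM + 2:00 = 8:27 PM on Sep 16.

8:27 PM on September 16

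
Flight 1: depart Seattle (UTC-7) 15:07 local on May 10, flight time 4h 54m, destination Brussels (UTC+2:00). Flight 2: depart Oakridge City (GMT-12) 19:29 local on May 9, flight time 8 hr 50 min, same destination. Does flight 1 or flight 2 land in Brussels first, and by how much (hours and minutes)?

Flight 1 in UTC: 15:07 + 7:00 = 22:07 on May 10.
+4 hours and 54 minutes → arrive 03:01 UTC on May 11.
Flight 2 in UTC: 19:29 + 12:00 = 07:29 on May 10.
+8 hours 50 minutes → arrive 16:19 UTC on May 10.
Flight 2 lands earlier by 10 hours 42 minutes.

the second, by 10 hours 42 minutes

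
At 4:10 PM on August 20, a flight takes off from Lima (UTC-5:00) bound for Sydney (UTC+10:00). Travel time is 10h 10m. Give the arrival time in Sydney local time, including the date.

Sydney is 15:00 ahead of Lima.
After 10 hours and 10 minutes it is 2:20 AM (Aug 21) in Lima.
Shift by the zone difference: 2:20 AM + 15:00 = 5:20 PM on Aug 21 in Sydney.

5:20 PM on Aug 21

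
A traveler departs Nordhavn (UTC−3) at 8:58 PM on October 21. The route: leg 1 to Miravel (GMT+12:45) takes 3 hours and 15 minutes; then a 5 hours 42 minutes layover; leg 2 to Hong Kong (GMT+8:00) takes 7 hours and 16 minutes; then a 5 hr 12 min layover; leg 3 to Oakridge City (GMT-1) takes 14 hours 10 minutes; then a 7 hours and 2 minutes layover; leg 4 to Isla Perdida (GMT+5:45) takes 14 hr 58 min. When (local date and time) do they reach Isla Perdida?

Convert departure to UTC: 8:58 PM + 3:00 = 11:58 PM UTC on Oct 21.
Add 3 hours 15 minutes leg 1 → 3:13 AM UTC (Oct 22).
Add 5 hours and 42 minutes layover in Miravel → 8:55 AM UTC.
Add 7 hours 16 minutes leg 2 → 4:11 PM UTC.
Add 5 hours and 12 minutes layover in Hong Kong → 9:23 PM UTC.
Add 14 hours and 10 minutes leg 3 → 11:33 AM UTC (Oct 23).
Add 7 hours 2 minutes layover in Oakridge City → 6:35 PM UTC.
Add 14 hours 58 minutes leg 4 → 9:33 AM UTC (Oct 24).
Isla Perdida is UTC+5:45, so local arrival = 9:33 AM + 5:45 = 3:18 PM on Oct 24.

3:18 PM on Oct 24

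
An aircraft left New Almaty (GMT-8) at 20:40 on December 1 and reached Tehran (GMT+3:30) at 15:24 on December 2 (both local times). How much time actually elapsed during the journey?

Tehran is 11:30 ahead of New Almaty.
Clock-face elapsed time (ignoring zones) is 18 hours 44 minutes.
Actual elapsed = 18 hours 44 minutes − 11:30 = 7 hours 14 minutes.

7 hours 14 minutes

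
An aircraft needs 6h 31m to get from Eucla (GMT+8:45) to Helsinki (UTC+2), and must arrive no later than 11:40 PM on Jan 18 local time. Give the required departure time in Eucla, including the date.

11:54 PM on Jan 18

Target arrival in UTC: 11:40 PM − 2:00 = 9:40 PM on Jan 18.
Subtract 6 hours 31 minutes → departure 3:09 PM UTC on Jan 18.
Eucla is UTC+8:45: 3:09 PM + 8:45 = 11:54 PM on Jan 18.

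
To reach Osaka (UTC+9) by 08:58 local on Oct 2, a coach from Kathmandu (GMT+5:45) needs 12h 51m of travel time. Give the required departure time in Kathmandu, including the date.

16:52 on October 1

Target arrival in UTC: 08:58 − 9:00 = 23:58 on Oct 1.
Subtract 12 hours 51 minutes → departure 11:07 UTC on Oct 1.
Kathmandu is UTC+5:45: 11:07 + 5:45 = 16:52 on Oct 1.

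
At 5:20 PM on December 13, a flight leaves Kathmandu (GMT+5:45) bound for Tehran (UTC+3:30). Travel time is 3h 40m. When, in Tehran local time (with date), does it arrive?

6:45 PM on December 13

Convert departure to UTC: 5:20 PM − 5:45 = 11:35 AM UTC on Dec 13.
Add 3 hours and 40 minutes travel time → 3:15 PM UTC.
Tehran is UTC+3:30, so local arrival = 3:15 PM + 3:30 = 6:45 PM on Dec 13.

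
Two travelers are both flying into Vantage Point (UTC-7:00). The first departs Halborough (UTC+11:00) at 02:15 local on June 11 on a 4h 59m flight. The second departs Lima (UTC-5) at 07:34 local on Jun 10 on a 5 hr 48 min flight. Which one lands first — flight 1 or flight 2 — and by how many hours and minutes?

the second, by 1 hour 52 minutes

Flight 1 in UTC: 02:15 − 11:00 = 15:15 on Jun 10.
+4 hours 59 minutes → arrive 20:14 UTC on Jun 10.
Flight 2 in UTC: 07:34 + 5:00 = 12:34 on Jun 10.
+5 hours and 48 minutes → arrive 18:22 UTC on Jun 10.
Flight 2 lands earlier by 1 hour 52 minutes.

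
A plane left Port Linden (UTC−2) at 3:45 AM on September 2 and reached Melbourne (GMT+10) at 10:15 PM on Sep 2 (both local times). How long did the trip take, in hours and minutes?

6 hours 30 minutes

Departure in UTC: 3:45 AM + 2:00 = 5:45 AM on Sep 2.
Arrival in UTC: 10:15 PM − 10:00 = 12:15 PM on Sep 2.
Elapsed = 12:15 PM − 5:45 AM = 6 hours 30 minutes.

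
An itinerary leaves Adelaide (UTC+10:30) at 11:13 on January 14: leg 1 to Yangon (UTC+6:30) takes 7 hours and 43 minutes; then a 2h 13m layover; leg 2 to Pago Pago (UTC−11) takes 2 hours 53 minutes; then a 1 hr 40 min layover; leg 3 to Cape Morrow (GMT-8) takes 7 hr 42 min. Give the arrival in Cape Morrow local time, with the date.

Convert departure to UTC: 11:13 − 10:30 = 00:43 UTC on Jan 14.
Add 7 hours and 43 minutes leg 1 → 08:26 UTC.
Add 2 hours and 13 minutes layover in Yangon → 10:39 UTC.
Add 2 hours 53 minutes leg 2 → 13:32 UTC.
Add 1 hour 40 minutes layover in Pago Pago → 15:12 UTC.
Add 7 hours and 42 minutes leg 3 → 22:54 UTC.
Cape Morrow is UTC−8:00, so local arrival = 22:54 − 8:00 = 14:54 on Jan 14.

14:54 on Jan 14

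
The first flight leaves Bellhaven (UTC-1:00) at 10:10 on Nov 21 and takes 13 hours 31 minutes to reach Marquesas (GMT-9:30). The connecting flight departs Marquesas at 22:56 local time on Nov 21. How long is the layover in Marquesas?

7 hours 45 minutes

Convert departure to UTC: 10:10 + 1:00 = 11:10 UTC on Nov 21.
Add 13 hours and 31 minutes flight time → 00:41 UTC (Nov 22).
Marquesas is UTC−9:30, so local arrival = 00:41 − 9:30 = 15:11 on Nov 21.
Layover = 22:56 − 15:11 = 7 hours 45 minutes.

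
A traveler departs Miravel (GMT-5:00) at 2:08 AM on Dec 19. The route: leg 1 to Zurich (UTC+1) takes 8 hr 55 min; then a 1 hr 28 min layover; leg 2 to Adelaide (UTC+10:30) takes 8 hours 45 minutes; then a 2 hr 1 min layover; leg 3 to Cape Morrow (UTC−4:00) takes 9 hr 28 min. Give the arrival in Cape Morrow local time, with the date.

9:45 AM on December 20

Convert departure to UTC: 2:08 AM + 5:00 = 7:08 AM UTC on Dec 19.
Add 8 hours 55 minutes leg 1 → 4:03 PM UTC.
Add 1 hour 28 minutes layover in Zurich → 5:31 PM UTC.
Add 8 hours 45 minutes leg 2 → 2:16 AM UTC (Dec 20).
Add 2 hours and 1 minute layover in Adelaide → 4:17 AM UTC.
Add 9 hours 28 minutes leg 3 → 1:45 PM UTC.
Cape Morrow is UTC−4:00, so local arrival = 1:45 PM − 4:00 = 9:45 AM on Dec 20.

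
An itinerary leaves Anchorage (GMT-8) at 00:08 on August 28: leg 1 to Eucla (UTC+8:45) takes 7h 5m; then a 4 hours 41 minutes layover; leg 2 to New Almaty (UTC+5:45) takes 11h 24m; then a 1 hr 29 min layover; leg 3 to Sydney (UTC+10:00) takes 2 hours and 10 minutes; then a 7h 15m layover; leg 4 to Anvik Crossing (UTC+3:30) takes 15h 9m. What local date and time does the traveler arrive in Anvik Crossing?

12:51 on August 30

Convert departure to UTC: 00:08 + 8:00 = 08:08 UTC on Aug 28.
Add 7 hours and 5 minutes leg 1 → 15:13 UTC.
Add 4 hours 41 minutes layover in Eucla → 19:54 UTC.
Add 11 hours and 24 minutes leg 2 → 07:18 UTC (Aug 29).
Add 1 hour 29 minutes layover in New Almaty → 08:47 UTC.
Add 2 hours 10 minutes leg 3 → 10:57 UTC.
Add 7 hours 15 minutes layover in Sydney → 18:12 UTC.
Add 15 hours and 9 minutes leg 4 → 09:21 UTC (Aug 30).
Anvik Crossing is UTC+3:30, so local arrival = 09:21 + 3:30 = 12:51 on Aug 30.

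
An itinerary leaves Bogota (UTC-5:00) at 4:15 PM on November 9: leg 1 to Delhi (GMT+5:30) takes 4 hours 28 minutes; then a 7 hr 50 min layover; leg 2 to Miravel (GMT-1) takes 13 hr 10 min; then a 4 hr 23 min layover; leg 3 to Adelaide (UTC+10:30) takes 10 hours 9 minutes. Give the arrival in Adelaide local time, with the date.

Convert departure to UTC: 4:15 PM + 5:00 = 9:15 PM UTC on Nov 9.
Add 4 hours 28 minutes leg 1 → 1:43 AM UTC (Nov 10).
Add 7 hours 50 minutes layover in Delhi → 9:33 AM UTC.
Add 13 hours 10 minutes leg 2 → 10:43 PM UTC.
Add 4 hours and 23 minutes layover in Miravel → 3:06 AM UTC (Nov 11).
Add 10 hours 9 minutes leg 3 → 1:15 PM UTC.
Adelaide is UTC+10:30, so local arrival = 1:15 PM + 10:30 = 11:45 PM on Nov 11.

11:45 PM on Nov 11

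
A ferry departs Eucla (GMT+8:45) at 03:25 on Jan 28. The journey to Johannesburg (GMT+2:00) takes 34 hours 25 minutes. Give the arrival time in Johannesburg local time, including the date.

Convert departure to UTC: 03:25 − 8:45 = 18:40 UTC on Jan 27.
Add 34 hours and 25 minutes travel time → 05:05 UTC (Jan 29).
Johannesburg is UTC+2:00, so local arrival = 05:05 + 2:00 = 07:05 on Jan 29.

07:05 on January 29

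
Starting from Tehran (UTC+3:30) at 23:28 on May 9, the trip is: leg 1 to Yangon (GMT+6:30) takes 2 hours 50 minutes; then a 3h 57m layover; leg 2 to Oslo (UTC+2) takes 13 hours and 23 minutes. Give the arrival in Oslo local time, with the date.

18:08 on May 10

Convert departure to UTC: 23:28 − 3:30 = 19:58 UTC on May 9.
Add 2 hours and 50 minutes leg 1 → 22:48 UTC.
Add 3 hours and 57 minutes layover in Yangon → 02:45 UTC (May 10).
Add 13 hours 23 minutes leg 2 → 16:08 UTC.
Oslo is UTC+2:00, so local arrival = 16:08 + 2:00 = 18:08 on May 10.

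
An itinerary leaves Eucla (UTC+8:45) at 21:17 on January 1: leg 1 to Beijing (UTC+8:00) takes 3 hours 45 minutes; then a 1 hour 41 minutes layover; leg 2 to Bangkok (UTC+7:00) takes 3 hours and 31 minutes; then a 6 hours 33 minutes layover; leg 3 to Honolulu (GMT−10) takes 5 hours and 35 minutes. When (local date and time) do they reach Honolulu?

Convert departure to UTC: 21:17 − 8:45 = 12:32 UTC on Jan 1.
Add 3 hours and 45 minutes leg 1 → 16:17 UTC.
Add 1 hour 41 minutes layover in Beijing → 17:58 UTC.
Add 3 hours 31 minutes leg 2 → 21:29 UTC.
Add 6 hours 33 minutes layover in Bangkok → 04:02 UTC (Jan 2).
Add 5 hours and 35 minutes leg 3 → 09:37 UTC.
Honolulu is UTC−10:00, so local arrival = 09:37 − 10:00 = 23:37 on Jan 1.

23:37 on Jan 1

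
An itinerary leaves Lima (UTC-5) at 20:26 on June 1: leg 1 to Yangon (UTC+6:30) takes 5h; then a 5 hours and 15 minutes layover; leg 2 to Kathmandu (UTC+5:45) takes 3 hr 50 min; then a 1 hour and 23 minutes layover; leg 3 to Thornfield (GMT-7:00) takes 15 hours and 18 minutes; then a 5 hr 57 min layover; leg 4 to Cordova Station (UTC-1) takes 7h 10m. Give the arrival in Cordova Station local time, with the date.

20:19 on June 3

Convert departure to UTC: 20:26 + 5:00 = 01:26 UTC on Jun 2.
Add 5 hours leg 1 → 06:26 UTC.
Add 5 hours and 15 minutes layover in Yangon → 11:41 UTC.
Add 3 hours and 50 minutes leg 2 → 15:31 UTC.
Add 1 hour and 23 minutes layover in Kathmandu → 16:54 UTC.
Add 15 hours and 18 minutes leg 3 → 08:12 UTC (Jun 3).
Add 5 hours 57 minutes layover in Thornfield → 14:09 UTC.
Add 7 hours 10 minutes leg 4 → 21:19 UTC.
Cordova Station is UTC−1:00, so local arrival = 21:19 − 1:00 = 20:19 on Jun 3.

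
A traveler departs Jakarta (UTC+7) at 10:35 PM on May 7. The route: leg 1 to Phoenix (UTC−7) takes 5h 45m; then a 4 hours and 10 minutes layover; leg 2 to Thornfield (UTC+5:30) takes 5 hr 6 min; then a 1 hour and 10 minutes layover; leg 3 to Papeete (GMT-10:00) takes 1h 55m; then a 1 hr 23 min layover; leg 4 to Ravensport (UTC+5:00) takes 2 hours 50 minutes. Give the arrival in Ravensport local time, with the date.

Convert departure to UTC: 10:35 PM − 7:00 = 3:35 PM UTC on May 7.
Add 5 hours 45 minutes leg 1 → 9:20 PM UTC.
Add 4 hours and 10 minutes layover in Phoenix → 1:30 AM UTC (May 8).
Add 5 hours 6 minutes leg 2 → 6:36 AM UTC.
Add 1 hour 10 minutes layover in Thornfield → 7:46 AM UTC.
Add 1 hour 55 minutes leg 3 → 9:41 AM UTC.
Add 1 hour 23 minutes layover in Papeete → 11:04 AM UTC.
Add 2 hours and 50 minutes leg 4 → 1:54 PM UTC.
Ravensport is UTC+5:00, so local arrival = 1:54 PM + 5:00 = 6:54 PM on May 8.

6:54 PM on May 8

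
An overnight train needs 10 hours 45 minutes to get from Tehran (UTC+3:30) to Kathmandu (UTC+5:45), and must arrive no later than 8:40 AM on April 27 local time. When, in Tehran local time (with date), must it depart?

Target arrival in UTC: 8:40 AM − 5:45 = 2:55 AM on Apr 27.
Subtract 10 hours and 45 minutes → departure 4:10 PM UTC on Apr 26.
Tehran is UTC+3:30: 4:10 PM + 3:30 = 7:40 PM on Apr 26.

7:40 PM on April 26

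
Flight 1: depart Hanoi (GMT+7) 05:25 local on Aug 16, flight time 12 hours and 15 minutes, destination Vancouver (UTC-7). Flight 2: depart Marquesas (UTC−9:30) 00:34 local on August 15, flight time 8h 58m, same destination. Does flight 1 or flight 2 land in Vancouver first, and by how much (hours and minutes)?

the second, by 15 hours 38 minutes

Flight 1 in UTC: 05:25 − 7:00 = 22:25 on Aug 15.
+12 hours and 15 minutes → arrive 10:40 UTC on Aug 16.
Flight 2 in UTC: 00:34 + 9:30 = 10:04 on Aug 15.
+8 hours and 58 minutes → arrive 19:02 UTC on Aug 15.
Flight 2 lands earlier by 15 hours 38 minutes.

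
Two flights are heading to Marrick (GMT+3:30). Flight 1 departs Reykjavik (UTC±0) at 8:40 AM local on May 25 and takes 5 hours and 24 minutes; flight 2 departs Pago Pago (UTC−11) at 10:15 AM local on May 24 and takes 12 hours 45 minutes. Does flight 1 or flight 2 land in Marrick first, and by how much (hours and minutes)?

the second, by 4 hours 4 minutes

Flight 1 departs at 8:40 AM UTC (May 25).
+5 hours 24 minutes → arrive 2:04 PM UTC on May 25.
Flight 2 in UTC: 10:15 AM + 11:00 = 9:15 PM on May 24.
+12 hours 45 minutes → arrive 10:00 AM UTC on May 25.
Flight 2 lands earlier by 4 hours 4 minutes.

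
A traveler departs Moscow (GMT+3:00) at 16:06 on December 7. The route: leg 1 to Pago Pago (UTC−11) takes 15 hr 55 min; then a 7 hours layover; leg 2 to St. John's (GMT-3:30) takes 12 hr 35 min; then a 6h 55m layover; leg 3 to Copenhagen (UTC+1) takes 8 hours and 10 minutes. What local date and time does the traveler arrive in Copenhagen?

Convert departure to UTC: 16:06 − 3:00 = 13:06 UTC on Dec 7.
Add 15 hours and 55 minutes leg 1 → 05:01 UTC (Dec 8).
Add 7 hours layover in Pago Pago → 12:01 UTC.
Add 12 hours 35 minutes leg 2 → 00:36 UTC (Dec 9).
Add 6 hours and 55 minutes layover in St. John's → 07:31 UTC.
Add 8 hours 10 minutes leg 3 → 15:41 UTC.
Copenhagen is UTC+1:00, so local arrival = 15:41 + 1:00 = 16:41 on Dec 9.

16:41 on December 9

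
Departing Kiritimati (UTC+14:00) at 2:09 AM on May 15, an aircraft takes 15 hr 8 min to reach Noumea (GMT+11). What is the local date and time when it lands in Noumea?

2:17 PM on May 15

Noumea is 3:00 behind Kiritimati.
After 15 hours 8 minutes it is 5:17 PM in Kiritimati.
Shift by the zone difference: 5:17 PM − 3:00 = 2:17 PM on May 15 in Noumea.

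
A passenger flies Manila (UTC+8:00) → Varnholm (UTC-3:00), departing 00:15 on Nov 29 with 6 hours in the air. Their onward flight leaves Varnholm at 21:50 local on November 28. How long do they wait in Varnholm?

2 hours 35 minutes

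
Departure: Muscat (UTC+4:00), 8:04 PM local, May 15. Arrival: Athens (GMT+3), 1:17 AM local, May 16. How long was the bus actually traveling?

Departure in UTC: 8:04 PM − 4:00 = 4:04 PM on May 15.
Arrival in UTC: 1:17 AM − 3:00 = 10:17 PM on May 15.
Elapsed = 10:17 PM − 4:04 PM = 6 hours 13 minutes.

6 hours 13 minutes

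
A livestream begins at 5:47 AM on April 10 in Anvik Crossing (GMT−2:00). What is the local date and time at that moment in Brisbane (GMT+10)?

Brisbane is 12:00 ahead of Anvik Crossing.
Shift by the zone difference: 5:47 AM + 12:00 = 5:47 PM on Apr 10 in Brisbane.

5:47 PM on Apr 10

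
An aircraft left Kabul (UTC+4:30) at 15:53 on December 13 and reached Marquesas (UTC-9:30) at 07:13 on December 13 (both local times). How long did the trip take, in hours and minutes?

Departure in UTC: 15:53 − 4:30 = 11:23 on Dec 13.
Arrival in UTC: 07:13 + 9:30 = 16:43 on Dec 13.
Elapsed = 16:43 − 11:23 = 5 hours 20 minutes.

5 hours 20 minutes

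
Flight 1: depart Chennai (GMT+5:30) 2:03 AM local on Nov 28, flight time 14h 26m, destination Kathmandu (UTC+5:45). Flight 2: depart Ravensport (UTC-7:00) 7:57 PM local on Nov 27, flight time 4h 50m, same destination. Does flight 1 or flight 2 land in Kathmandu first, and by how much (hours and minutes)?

the second, by 3 hours 12 minutes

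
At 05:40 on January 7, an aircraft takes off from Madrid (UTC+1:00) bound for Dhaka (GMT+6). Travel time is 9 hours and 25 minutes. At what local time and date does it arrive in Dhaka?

20:05 on January 7

Convert departure to UTC: 05:40 − 1:00 = 04:40 UTC on Jan 7.
Add 9 hours and 25 minutes travel time → 14:05 UTC.
Dhaka is UTC+6:00, so local arrival = 14:05 + 6:00 = 20:05 on Jan 7.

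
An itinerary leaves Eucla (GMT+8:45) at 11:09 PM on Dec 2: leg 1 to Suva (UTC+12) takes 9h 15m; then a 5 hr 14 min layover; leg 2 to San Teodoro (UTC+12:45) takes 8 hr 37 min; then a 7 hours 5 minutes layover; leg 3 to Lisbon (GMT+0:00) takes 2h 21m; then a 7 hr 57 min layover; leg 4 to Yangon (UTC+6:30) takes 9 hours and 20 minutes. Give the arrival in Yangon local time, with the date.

Convert departure to UTC: 11:09 PM − 8:45 = 2:24 PM UTC on Dec 2.
Add 9 hours and 15 minutes leg 1 → 11:39 PM UTC.
Add 5 hours and 14 minutes layover in Suva → 4:53 AM UTC (Dec 3).
Add 8 hours 37 minutes leg 2 → 1:30 PM UTC.
Add 7 hours and 5 minutes layover in San Teodoro → 8:35 PM UTC.
Add 2 hours 21 minutes leg 3 → 10:56 PM UTC.
Add 7 hours and 57 minutes layover in Lisbon → 6:53 AM UTC (Dec 4).
Add 9 hours 20 minutes leg 4 → 4:13 PM UTC.
Yangon is UTC+6:30, so local arrival = 4:13 PM + 6:30 = 10:43 PM on Dec 4.

10:43 PM on Dec 4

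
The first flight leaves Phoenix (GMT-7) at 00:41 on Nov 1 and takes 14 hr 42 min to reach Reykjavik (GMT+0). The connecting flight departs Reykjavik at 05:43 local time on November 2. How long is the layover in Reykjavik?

Convert departure to UTC: 00:41 + 7:00 = 07:41 UTC on Nov 1.
Add 14 hours 42 minutes flight time → 22:23 UTC.
Reykjavik is UTC+0, so local arrival is the same: 22:23 on Nov 1.
Layover = 05:43 − 22:23 (+1 day) = 7 hours 20 minutes.

7 hours 20 minutes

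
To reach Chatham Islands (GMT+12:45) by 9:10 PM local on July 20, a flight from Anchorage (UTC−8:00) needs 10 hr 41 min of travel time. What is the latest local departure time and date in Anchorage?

Target arrival in UTC: 9:10 PM − 12:45 = 8:25 AM on Jul 20.
Subtract 10 hours 41 minutes → departure 9:44 PM UTC on Jul 19.
Anchorage is UTC−8:00: 9:44 PM − 8:00 = 1:44 PM on Jul 19.

1:44 PM on July 19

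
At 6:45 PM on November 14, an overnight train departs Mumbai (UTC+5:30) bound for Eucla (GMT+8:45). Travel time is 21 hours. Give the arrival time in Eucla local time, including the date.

Convert departure to UTC: 6:45 PM − 5:30 = 1:15 PM UTC on Nov 14.
Add 21 hours travel time → 10:15 AM UTC (Nov 15).
Eucla is UTC+8:45, so local arrival = 10:15 AM + 8:45 = 7:00 PM on Nov 15.

7:00 PM on November 15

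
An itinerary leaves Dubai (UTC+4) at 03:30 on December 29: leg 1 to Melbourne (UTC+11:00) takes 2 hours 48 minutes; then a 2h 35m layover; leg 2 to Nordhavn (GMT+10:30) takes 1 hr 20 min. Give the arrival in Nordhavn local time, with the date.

Convert departure to UTC: 03:30 − 4:00 = 23:30 UTC on Dec 28.
Add 2 hours and 48 minutes leg 1 → 02:18 UTC (Dec 29).
Add 2 hours 35 minutes layover in Melbourne → 04:53 UTC.
Add 1 hour 20 minutes leg 2 → 06:13 UTC.
Nordhavn is UTC+10:30, so local arrival = 06:13 + 10:30 = 16:43 on Dec 29.

16:43 on Dec 29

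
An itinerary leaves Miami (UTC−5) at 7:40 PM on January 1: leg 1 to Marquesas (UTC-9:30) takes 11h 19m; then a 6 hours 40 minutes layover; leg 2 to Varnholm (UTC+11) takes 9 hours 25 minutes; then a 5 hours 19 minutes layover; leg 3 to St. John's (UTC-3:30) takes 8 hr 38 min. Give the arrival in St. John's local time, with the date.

2:31 PM on January 3

Convert departure to UTC: 7:40 PM + 5:00 = 12:40 AM UTC on Jan 2.
Add 11 hours 19 minutes leg 1 → 11:59 AM UTC.
Add 6 hours 40 minutes layover in Marquesas → 6:39 PM UTC.
Add 9 hours 25 minutes leg 2 → 4:04 AM UTC (Jan 3).
Add 5 hours 19 minutes layover in Varnholm → 9:23 AM UTC.
Add 8 hours 38 minutes leg 3 → 6:01 PM UTC.
St. John's is UTC−3:30, so local arrival = 6:01 PM − 3:30 = 2:31 PM on Jan 3.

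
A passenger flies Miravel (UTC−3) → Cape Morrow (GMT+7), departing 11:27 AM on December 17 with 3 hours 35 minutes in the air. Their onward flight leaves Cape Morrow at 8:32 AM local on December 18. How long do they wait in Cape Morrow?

7 hours 30 minutes

Convert departure to UTC: 11:27 AM + 3:00 = 2:27 PM UTC on Dec 17.
Add 3 hours 35 minutes flight time → 6:02 PM UTC.
Cape Morrow is UTC+7:00, so local arrival = 6:02 PM + 7:00 = 1:02 AM on Dec 18.
Layover = 8:32 AM − 1:02 AM = 7 hours 30 minutes.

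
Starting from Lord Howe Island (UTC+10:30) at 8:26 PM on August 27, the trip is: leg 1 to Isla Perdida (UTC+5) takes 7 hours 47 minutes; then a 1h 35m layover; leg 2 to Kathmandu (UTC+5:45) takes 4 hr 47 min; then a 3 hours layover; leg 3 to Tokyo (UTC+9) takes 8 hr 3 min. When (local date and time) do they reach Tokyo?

Convert departure to UTC: 8:26 PM − 10:30 = 9:56 AM UTC on Aug 27.
Add 7 hours 47 minutes leg 1 → 5:43 PM UTC.
Add 1 hour 35 minutes layover in Isla Perdida → 7:18 PM UTC.
Add 4 hours 47 minutes leg 2 → 12:05 AM UTC (Aug 28).
Add 3 hours layover in Kathmandu → 3:05 AM UTC.
Add 8 hours and 3 minutes leg 3 → 11:08 AM UTC.
Tokyo is UTC+9:00, so local arrival = 11:08 AM + 9:00 = 8:08 PM on Aug 28.

8:08 PM on August 28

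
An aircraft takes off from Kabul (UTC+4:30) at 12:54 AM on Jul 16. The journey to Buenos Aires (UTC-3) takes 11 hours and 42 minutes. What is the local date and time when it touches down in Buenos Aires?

Convert departure to UTC: 12:54 AM − 4:30 = 8:24 PM UTC on Jul 15.
Add 11 hours 42 minutes travel time → 8:06 AM UTC (Jul 16).
Buenos Aires is UTC−3:00, so local arrival = 8:06 AM − 3:00 = 5:06 AM on Jul 16.

5:06 AM on July 16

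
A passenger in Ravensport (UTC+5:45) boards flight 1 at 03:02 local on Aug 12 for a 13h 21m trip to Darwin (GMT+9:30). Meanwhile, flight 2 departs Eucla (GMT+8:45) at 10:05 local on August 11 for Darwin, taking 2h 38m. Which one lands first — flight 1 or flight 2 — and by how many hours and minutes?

Flight 1 in UTC: 03:02 − 5:45 = 21:17 on Aug 11.
+13 hours 21 minutes → arrive 10:38 UTC on Aug 12.
Flight 2 in UTC: 10:05 − 8:45 = 01:20 on Aug 11.
+2 hours 38 minutes → arrive 03:58 UTC on Aug 11.
Flight 2 lands earlier by 30 hours 40 minutes.

the second, by 30 hours 40 minutes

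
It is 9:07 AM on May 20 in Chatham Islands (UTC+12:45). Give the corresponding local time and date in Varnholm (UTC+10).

6:22 AM on May 20

In UTC: 9:07 AM − 12:45 = 8:22 PM on May 19.
Varnholm is UTC+10:00: 8:22 PM + 10:00 = 6:22 AM on May 20.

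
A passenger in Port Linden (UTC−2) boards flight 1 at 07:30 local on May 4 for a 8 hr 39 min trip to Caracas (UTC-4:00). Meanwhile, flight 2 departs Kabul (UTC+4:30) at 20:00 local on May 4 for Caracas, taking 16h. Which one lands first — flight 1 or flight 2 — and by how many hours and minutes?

Flight 1 in UTC: 07:30 + 2:00 = 09:30 on May 4.
+8 hours 39 minutes → arrive 18:09 UTC on May 4.
Flight 2 in UTC: 20:00 − 4:30 = 15:30 on May 4.
+16 hours → arrive 07:30 UTC on May 5.
Flight 1 lands earlier by 13 hours 21 minutes.

the first, by 13 hours 21 minutes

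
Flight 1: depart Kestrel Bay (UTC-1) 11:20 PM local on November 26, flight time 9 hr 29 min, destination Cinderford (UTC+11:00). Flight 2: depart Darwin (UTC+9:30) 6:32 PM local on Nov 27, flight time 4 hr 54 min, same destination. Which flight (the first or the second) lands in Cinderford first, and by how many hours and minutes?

the first, by 4 hours 7 minutes

Flight 1 in UTC: 11:20 PM + 1:00 = 12:20 AM on Nov 27.
+9 hours and 29 minutes → arrive 9:49 AM UTC on Nov 27.
Flight 2 in UTC: 6:32 PM − 9:30 = 9:02 AM on Nov 27.
+4 hours and 54 minutes → arrive 1:56 PM UTC on Nov 27.
Flight 1 lands earlier by 4 hours 7 minutes.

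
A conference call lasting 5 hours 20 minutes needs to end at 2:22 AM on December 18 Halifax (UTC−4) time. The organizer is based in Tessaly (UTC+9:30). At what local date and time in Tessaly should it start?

10:32 AM on December 18

Target end time in UTC: 2:22 AM + 4:00 = 6:22 AM on Dec 18.
Subtract 5 hours and 20 minutes → start 1:02 AM UTC on Dec 18.
Tessaly is UTC+9:30: 1:02 AM + 9:30 = 10:32 AM on Dec 18.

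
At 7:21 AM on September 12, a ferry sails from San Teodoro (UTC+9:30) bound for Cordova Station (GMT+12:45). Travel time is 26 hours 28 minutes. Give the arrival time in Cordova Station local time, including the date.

Convert departure to UTC: 7:21 AM − 9:30 = 9:51 PM UTC on Sep 11.
Add 26 hours and 28 minutes travel time → 12:19 AM UTC (Sep 13).
Cordova Station is UTC+12:45, so local arrival = 12:19 AM + 12:45 = 1:04 PM on Sep 13.

1:04 PM on September 13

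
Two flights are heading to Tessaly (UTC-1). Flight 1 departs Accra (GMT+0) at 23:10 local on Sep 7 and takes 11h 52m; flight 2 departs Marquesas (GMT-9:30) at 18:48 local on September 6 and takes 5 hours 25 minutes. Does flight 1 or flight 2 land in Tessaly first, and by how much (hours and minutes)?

the second, by 25 hours 19 minutes

Flight 1 departs at 23:10 UTC (Sep 7).
+11 hours 52 minutes → arrive 11:02 UTC on Sep 8.
Flight 2 in UTC: 18:48 + 9:30 = 04:18 on Sep 7.
+5 hours 25 minutes → arrive 09:43 UTC on Sep 7.
Flight 2 lands earlier by 25 hours 19 minutes.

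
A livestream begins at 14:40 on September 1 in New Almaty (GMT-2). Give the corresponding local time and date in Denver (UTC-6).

In UTC: 14:40 + 2:00 = 16:40 on Sep 1.
Denver is UTC−6:00: 16:40 − 6:00 = 10:40 on Sep 1.

10:40 on September 1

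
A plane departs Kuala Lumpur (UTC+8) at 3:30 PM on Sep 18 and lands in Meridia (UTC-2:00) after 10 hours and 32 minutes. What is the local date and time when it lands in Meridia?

Meridia is 10:00 behind Kuala Lumpur.
After 10 hours 32 minutes it is 2:02 AM (Sep 19) in Kuala Lumpur.
Shift by the zone difference: 2:02 AM − 10:00 = 4:02 PM on Sep 18 in Meridia.

4:02 PM on Sep 18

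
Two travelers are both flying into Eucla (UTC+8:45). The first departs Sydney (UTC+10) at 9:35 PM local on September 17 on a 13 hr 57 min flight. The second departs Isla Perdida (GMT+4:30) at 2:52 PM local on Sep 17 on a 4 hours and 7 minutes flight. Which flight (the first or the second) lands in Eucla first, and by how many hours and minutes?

Flight 1 in UTC: 9:35 PM − 10:00 = 11:35 AM on Sep 17.
+13 hours and 57 minutes → arrive 1:32 AM UTC on Sep 18.
Flight 2 in UTC: 2:52 PM − 4:30 = 10:22 AM on Sep 17.
+4 hours 7 minutes → arrive 2:29 PM UTC on Sep 17.
Flight 2 lands earlier by 11 hours 3 minutes.

the second, by 11 hours 3 minutes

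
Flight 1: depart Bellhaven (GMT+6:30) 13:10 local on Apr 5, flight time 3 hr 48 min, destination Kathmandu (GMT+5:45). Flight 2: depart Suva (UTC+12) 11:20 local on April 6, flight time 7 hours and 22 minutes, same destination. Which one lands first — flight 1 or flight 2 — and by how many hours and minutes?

the first, by 20 hours 14 minutes

Flight 1 in UTC: 13:10 − 6:30 = 06:40 on Apr 5.
+3 hours and 48 minutes → arrive 10:28 UTC on Apr 5.
Flight 2 in UTC: 11:20 − 12:00 = 23:20 on Apr 5.
+7 hours 22 minutes → arrive 06:42 UTC on Apr 6.
Flight 1 lands earlier by 20 hours 14 minutes.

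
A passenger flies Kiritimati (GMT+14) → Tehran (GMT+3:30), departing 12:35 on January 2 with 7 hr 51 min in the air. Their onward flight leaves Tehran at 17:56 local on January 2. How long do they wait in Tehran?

8 hours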